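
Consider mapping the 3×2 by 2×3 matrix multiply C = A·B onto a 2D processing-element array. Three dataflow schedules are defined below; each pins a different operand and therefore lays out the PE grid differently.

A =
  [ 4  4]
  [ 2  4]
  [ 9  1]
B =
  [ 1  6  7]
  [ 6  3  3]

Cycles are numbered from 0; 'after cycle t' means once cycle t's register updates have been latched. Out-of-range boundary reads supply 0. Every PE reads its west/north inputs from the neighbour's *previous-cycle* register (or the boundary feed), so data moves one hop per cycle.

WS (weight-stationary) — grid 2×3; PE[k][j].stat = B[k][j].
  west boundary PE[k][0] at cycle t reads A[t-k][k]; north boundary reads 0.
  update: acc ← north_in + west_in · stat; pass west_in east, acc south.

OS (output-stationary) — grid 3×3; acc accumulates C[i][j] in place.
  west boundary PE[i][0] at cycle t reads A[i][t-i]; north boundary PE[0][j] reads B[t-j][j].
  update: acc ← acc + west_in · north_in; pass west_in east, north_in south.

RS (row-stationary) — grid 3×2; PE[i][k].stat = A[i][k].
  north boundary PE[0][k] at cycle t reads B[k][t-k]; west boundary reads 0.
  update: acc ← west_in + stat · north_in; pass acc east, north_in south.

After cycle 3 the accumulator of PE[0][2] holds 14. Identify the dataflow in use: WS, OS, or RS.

WS [2×3] PE[0][2] across cycles:
  0: (0,2).acc=0  regs=<0,0>
  1: (0,2).acc=0  regs=<0,0>
  2: (0,2).acc=28  regs=<4,28>
  3: (0,2).acc=14  regs=<2,14>
OS [3×3] PE[0][2] across cycles:
  0: (0,2).acc=0  regs=<0,0>
  1: (0,2).acc=0  regs=<0,0>
  2: (0,2).acc=28  regs=<4,7>
  3: (0,2).acc=40  regs=<4,3>
RS: PE[0][2] is outside its 3×2 grid.

dataflow = WS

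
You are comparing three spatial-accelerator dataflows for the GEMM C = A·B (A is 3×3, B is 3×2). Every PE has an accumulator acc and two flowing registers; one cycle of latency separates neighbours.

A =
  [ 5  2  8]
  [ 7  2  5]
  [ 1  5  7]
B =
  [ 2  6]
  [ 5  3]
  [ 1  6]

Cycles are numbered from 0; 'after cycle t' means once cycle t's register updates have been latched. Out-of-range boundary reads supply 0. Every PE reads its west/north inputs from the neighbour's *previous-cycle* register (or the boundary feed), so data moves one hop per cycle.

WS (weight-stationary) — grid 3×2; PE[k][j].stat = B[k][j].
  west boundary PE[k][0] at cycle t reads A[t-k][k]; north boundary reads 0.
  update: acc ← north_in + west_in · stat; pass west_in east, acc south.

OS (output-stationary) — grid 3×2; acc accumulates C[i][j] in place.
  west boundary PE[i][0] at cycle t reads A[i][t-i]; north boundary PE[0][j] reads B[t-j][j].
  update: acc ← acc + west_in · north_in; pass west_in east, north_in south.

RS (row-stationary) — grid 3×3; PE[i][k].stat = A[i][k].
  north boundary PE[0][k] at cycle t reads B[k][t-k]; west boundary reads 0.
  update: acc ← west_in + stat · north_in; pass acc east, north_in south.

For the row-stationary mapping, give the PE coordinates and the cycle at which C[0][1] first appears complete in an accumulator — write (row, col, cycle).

RS — PE[0][2] is where C[0][1] collects:
  step 0 · PE0,2: acc=0; fwd→0 fwd↓0
  step 1 · PE0,2: acc=0; fwd→0 fwd↓0
  step 2 · PE0,2: acc=28; fwd→28 fwd↓1
  step 3 · PE0,2: acc=84; fwd→84 fwd↓6

(row, col, cycle) = (0, 2, 3)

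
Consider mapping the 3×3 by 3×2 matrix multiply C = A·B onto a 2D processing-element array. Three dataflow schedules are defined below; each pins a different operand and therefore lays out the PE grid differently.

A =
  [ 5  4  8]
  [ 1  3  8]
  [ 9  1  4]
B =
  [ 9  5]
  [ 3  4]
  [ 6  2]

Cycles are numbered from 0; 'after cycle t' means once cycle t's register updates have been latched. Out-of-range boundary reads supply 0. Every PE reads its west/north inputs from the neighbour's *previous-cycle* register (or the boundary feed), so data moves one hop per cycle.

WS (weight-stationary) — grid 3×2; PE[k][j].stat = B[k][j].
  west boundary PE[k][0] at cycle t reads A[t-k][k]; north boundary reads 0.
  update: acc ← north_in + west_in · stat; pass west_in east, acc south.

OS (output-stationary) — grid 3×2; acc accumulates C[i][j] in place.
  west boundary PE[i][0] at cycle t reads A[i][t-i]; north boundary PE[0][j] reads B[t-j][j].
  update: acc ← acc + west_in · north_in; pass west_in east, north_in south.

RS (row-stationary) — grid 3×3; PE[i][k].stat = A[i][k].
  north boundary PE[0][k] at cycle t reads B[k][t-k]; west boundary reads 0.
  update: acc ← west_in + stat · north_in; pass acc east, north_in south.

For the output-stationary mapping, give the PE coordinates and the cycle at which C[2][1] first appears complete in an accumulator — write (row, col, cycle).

OS: C[2][1] accumulates in PE[2][1]:
  cycle 0: PE[2][1] → acc 0, east 0, south 0
  cycle 1: PE[2][1] → acc 0, east 0, south 0
  cycle 2: PE[2][1] → acc 0, east 0, south 0
  cycle 3: PE[2][1] → acc 45, east 9, south 5
  cycle 4: PE[2][1] → acc 49, east 1, south 4
  cycle 5: PE[2][1] → acc 57, east 4, south 2

(row, col, cycle) = (2, 1, 5)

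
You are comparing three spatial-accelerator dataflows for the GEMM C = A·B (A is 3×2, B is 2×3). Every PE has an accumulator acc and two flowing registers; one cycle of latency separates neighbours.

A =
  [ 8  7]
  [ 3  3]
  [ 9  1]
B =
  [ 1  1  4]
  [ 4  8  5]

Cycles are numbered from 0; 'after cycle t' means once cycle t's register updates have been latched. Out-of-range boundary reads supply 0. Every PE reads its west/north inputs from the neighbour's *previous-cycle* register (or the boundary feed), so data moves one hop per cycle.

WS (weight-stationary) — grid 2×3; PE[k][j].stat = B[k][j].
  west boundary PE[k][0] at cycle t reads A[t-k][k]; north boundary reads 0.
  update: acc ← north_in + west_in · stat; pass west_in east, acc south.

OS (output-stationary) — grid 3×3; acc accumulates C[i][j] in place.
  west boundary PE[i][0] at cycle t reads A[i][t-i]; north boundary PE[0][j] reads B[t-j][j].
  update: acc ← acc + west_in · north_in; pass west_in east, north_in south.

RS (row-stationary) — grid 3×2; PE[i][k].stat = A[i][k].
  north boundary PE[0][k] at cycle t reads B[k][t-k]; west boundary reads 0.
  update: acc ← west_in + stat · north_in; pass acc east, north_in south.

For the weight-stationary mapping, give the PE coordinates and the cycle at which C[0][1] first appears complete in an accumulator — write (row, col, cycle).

WS: C[0][1] accumulates in PE[1][1]:
  c0 r1c1: 0 / 0 / 0
  c1 r1c1: 0 / 0 / 0
  c2 r1c1: 64 / 7 / 64

(row, col, cycle) = (1, 1, 2)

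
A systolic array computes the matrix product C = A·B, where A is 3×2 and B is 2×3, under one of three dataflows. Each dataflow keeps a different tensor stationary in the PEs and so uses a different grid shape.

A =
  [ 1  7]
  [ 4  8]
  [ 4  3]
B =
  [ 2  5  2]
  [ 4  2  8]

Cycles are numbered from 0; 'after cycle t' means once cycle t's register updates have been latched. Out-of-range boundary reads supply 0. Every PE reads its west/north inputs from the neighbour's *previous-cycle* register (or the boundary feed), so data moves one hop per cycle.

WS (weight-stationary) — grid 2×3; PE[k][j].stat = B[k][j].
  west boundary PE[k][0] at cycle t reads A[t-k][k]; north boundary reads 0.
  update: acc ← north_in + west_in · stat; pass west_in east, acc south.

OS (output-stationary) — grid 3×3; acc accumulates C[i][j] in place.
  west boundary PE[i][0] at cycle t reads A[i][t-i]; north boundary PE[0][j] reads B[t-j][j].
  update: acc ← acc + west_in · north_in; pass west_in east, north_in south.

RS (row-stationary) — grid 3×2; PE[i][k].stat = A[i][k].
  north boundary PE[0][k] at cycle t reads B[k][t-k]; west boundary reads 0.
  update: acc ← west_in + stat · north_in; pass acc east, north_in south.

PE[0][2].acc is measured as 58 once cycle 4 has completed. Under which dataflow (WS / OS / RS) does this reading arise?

dataflow = OS

WS (2×3 grid), PE[0][2]:
  0: (0,2).acc=0  regs=<0,0>
  1: (0,2).acc=0  regs=<0,0>
  2: (0,2).acc=2  regs=<1,2>
  3: (0,2).acc=8  regs=<4,8>
  4: (0,2).acc=8  regs=<4,8>
OS (3×3 grid), PE[0][2]:
  0: (0,2).acc=0  regs=<0,0>
  1: (0,2).acc=0  regs=<0,0>
  2: (0,2).acc=2  regs=<1,2>
  3: (0,2).acc=58  regs=<7,8>
  4: (0,2).acc=58  regs=<0,0>
— RS: 3×2 array has no PE[0][2].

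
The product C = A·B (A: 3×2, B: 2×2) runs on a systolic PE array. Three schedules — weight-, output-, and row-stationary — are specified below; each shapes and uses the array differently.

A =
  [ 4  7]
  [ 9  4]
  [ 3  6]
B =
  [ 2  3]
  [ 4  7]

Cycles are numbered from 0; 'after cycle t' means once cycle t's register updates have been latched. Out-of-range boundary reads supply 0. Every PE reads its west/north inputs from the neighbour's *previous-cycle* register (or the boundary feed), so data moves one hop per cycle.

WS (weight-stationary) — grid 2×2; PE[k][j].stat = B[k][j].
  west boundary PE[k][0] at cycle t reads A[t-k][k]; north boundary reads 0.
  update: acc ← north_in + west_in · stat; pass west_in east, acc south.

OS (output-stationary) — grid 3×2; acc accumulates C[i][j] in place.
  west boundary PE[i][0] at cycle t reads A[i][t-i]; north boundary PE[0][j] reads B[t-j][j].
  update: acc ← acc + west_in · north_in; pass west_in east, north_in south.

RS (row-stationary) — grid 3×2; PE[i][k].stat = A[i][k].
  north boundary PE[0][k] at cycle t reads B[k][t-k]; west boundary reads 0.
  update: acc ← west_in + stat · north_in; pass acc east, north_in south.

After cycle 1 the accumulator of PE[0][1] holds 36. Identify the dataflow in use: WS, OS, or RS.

WS (2×2 grid), PE[0][1]:
  @0  [0,1]  acc 0  |  →0  ↓0
  @1  [0,1]  acc 12  |  →4  ↓12
OS (3×2 grid), PE[0][1]:
  @0  [0,1]  acc 0  |  →0  ↓0
  @1  [0,1]  acc 12  |  →4  ↓3
RS (3×2 grid), PE[0][1]:
  @0  [0,1]  acc 0  |  →0  ↓0
  @1  [0,1]  acc 36  |  →36  ↓4

dataflow = RS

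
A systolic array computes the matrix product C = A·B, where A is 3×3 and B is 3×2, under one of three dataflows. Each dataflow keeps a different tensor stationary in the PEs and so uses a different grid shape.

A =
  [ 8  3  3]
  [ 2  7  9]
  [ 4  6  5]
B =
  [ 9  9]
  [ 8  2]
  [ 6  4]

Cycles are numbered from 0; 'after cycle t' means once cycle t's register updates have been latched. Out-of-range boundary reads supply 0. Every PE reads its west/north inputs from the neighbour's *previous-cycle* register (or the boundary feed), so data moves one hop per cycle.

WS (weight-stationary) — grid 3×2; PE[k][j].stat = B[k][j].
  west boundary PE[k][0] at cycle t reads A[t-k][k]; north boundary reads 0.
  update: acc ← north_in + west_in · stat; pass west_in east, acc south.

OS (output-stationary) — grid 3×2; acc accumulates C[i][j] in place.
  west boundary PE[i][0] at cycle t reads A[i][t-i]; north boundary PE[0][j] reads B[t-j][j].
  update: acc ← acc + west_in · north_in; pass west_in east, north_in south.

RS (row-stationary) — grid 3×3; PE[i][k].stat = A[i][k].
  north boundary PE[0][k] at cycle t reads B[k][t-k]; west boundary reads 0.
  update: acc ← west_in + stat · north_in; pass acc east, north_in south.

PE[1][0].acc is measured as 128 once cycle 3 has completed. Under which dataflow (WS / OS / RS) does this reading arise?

dataflow = OS

WS [3×2] PE[1][0] across cycles:
  c0 r1c0: 0 / 0 / 0
  c1 r1c0: 96 / 3 / 96
  c2 r1c0: 74 / 7 / 74
  c3 r1c0: 84 / 6 / 84
OS [3×2] PE[1][0] across cycles:
  c0 r1c0: 0 / 0 / 0
  c1 r1c0: 18 / 2 / 9
  c2 r1c0: 74 / 7 / 8
  c3 r1c0: 128 / 9 / 6
RS [3×3] PE[1][0] across cycles:
  c0 r1c0: 0 / 0 / 0
  c1 r1c0: 18 / 18 / 9
  c2 r1c0: 18 / 18 / 9
  c3 r1c0: 0 / 0 / 0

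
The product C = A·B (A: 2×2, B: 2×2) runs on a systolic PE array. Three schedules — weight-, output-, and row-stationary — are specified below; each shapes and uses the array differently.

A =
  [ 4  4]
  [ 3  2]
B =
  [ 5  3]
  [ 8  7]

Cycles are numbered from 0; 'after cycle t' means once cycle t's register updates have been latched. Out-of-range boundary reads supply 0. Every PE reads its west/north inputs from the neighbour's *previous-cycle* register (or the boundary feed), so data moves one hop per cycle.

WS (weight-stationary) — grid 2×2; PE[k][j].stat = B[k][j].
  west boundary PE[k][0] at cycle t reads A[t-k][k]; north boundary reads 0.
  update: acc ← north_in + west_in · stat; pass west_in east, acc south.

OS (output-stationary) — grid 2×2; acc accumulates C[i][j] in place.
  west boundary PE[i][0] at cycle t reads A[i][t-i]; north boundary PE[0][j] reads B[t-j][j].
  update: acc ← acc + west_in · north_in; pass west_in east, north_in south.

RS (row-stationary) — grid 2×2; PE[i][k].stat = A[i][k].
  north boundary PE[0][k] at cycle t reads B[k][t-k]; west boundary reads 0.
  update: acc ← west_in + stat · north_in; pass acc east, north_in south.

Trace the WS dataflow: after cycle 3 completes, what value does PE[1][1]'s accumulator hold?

WS (2×2). Following PE[1][1] plus its west/north inputs:
  after 0 — PE[0][1] acc=0, pass-E 0, pass-S 0
  after 0 — PE[1][0] acc=0, pass-E 0, pass-S 0
  after 0 — PE[1][1] acc=0, pass-E 0, pass-S 0
  after 1 — PE[0][1] acc=12, pass-E 4, pass-S 12
  after 1 — PE[1][0] acc=52, pass-E 4, pass-S 52
  after 1 — PE[1][1] acc=0, pass-E 0, pass-S 0
  after 2 — PE[0][1] acc=9, pass-E 3, pass-S 9
  after 2 — PE[1][0] acc=31, pass-E 2, pass-S 31
  after 2 — PE[1][1] acc=40, pass-E 4, pass-S 40
  after 3 — PE[0][1] acc=0, pass-E 0, pass-S 0
  after 3 — PE[1][0] acc=0, pass-E 0, pass-S 0
  after 3 — PE[1][1] acc=23, pass-E 2, pass-S 23

PE[1][1].acc = 23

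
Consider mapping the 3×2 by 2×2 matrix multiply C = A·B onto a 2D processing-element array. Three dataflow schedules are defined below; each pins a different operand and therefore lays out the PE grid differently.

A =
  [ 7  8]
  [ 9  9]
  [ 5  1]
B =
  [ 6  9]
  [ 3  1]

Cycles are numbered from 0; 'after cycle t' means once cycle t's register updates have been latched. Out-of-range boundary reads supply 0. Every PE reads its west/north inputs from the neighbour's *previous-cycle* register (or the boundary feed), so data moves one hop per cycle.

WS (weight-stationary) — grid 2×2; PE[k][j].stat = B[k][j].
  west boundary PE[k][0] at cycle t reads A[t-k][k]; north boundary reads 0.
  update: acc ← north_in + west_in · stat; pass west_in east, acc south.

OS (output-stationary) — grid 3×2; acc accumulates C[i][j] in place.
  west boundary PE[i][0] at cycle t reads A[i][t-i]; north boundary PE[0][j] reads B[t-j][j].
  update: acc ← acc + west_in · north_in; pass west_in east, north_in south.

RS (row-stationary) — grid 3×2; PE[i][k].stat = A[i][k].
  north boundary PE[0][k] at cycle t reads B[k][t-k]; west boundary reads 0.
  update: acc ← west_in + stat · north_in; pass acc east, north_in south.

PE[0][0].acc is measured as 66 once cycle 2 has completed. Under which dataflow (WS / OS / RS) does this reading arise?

dataflow = OS

WS [2×2] PE[0][0] across cycles:
  [0] (0,0) acc=42 (h:7 v:42)
  [1] (0,0) acc=54 (h:9 v:54)
  [2] (0,0) acc=30 (h:5 v:30)
OS [3×2] PE[0][0] across cycles:
  [0] (0,0) acc=42 (h:7 v:6)
  [1] (0,0) acc=66 (h:8 v:3)
  [2] (0,0) acc=66 (h:0 v:0)
RS [3×2] PE[0][0] across cycles:
  [0] (0,0) acc=42 (h:42 v:6)
  [1] (0,0) acc=63 (h:63 v:9)
  [2] (0,0) acc=0 (h:0 v:0)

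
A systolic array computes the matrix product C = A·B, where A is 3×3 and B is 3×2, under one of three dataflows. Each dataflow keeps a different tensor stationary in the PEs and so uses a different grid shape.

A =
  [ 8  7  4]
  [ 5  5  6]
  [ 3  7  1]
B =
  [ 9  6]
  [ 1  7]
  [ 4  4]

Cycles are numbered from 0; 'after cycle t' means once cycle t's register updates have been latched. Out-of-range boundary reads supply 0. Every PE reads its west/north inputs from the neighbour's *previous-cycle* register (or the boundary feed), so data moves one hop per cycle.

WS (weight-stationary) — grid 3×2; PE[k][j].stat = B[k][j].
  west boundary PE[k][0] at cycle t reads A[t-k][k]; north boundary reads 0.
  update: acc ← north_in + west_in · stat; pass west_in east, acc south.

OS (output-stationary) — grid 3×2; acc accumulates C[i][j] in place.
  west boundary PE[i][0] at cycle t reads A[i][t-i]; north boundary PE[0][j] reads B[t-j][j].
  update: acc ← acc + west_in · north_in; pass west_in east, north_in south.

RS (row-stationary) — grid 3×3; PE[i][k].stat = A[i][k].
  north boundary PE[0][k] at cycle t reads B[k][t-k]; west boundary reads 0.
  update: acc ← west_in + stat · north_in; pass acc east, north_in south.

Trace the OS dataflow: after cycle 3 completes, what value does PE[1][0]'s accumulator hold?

Tracing OS — 3×2 array, target PE[1][0]:
  t=0 PE[0][0]: acc=72 h=8 v=9
  t=0 PE[1][0]: acc=0 h=0 v=0
  t=1 PE[0][0]: acc=79 h=7 v=1
  t=1 PE[1][0]: acc=45 h=5 v=9
  t=2 PE[0][0]: acc=95 h=4 v=4
  t=2 PE[1][0]: acc=50 h=5 v=1
  t=3 PE[0][0]: acc=95 h=0 v=0
  t=3 PE[1][0]: acc=74 h=6 v=4

PE[1][0].acc = 74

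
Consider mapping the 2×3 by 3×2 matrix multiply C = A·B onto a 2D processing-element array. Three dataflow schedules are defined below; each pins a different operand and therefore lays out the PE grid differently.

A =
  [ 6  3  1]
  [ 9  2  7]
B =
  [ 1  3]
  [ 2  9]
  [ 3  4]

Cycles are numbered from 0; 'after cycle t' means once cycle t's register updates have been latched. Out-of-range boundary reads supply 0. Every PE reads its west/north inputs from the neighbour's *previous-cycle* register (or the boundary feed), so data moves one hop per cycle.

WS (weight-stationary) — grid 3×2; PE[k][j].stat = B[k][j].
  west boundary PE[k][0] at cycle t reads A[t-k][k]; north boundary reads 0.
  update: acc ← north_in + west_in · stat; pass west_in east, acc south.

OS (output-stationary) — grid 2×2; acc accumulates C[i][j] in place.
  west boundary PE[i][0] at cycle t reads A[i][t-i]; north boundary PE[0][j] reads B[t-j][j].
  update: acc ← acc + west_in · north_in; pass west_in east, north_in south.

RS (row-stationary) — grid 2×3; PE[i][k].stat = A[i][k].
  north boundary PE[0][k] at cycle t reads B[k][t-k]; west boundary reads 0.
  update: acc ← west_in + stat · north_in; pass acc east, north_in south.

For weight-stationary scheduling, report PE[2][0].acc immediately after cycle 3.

WS on a 3×2 grid — tracing PE[2][0] and its feeders:
  cycle 0: PE[1][0] → acc 0, east 0, south 0
  cycle 0: PE[2][0] → acc 0, east 0, south 0
  cycle 1: PE[1][0] → acc 12, east 3, south 12
  cycle 1: PE[2][0] → acc 0, east 0, south 0
  cycle 2: PE[1][0] → acc 13, east 2, south 13
  cycle 2: PE[2][0] → acc 15, east 1, south 15
  cycle 3: PE[1][0] → acc 0, east 0, south 0
  cycle 3: PE[2][0] → acc 34, east 7, south 34

PE[2][0].acc = 34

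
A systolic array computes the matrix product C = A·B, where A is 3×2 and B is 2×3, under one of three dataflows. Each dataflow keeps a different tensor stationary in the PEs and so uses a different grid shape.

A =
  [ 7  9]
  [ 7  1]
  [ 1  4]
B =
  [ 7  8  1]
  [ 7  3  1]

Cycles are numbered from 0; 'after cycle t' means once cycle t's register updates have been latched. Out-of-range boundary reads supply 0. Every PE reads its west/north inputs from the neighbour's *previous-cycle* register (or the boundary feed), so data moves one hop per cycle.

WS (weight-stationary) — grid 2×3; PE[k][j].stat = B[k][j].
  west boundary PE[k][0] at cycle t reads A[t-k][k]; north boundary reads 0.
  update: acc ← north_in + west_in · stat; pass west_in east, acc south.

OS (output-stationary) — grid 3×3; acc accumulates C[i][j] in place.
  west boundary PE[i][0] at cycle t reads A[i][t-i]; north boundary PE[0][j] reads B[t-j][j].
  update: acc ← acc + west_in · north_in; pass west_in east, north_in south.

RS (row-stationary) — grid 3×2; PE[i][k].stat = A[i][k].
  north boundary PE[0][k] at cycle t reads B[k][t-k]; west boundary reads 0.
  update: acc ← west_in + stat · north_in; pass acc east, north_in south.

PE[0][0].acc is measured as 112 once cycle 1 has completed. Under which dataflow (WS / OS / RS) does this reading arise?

dataflow = OS

WS (2×3 grid), PE[0][0]:
  cycle 0: PE[0][0] → acc 49, east 7, south 49
  cycle 1: PE[0][0] → acc 49, east 7, south 49
OS (3×3 grid), PE[0][0]:
  cycle 0: PE[0][0] → acc 49, east 7, south 7
  cycle 1: PE[0][0] → acc 112, east 9, south 7
RS (3×2 grid), PE[0][0]:
  cycle 0: PE[0][0] → acc 49, east 49, south 7
  cycle 1: PE[0][0] → acc 56, east 56, south 8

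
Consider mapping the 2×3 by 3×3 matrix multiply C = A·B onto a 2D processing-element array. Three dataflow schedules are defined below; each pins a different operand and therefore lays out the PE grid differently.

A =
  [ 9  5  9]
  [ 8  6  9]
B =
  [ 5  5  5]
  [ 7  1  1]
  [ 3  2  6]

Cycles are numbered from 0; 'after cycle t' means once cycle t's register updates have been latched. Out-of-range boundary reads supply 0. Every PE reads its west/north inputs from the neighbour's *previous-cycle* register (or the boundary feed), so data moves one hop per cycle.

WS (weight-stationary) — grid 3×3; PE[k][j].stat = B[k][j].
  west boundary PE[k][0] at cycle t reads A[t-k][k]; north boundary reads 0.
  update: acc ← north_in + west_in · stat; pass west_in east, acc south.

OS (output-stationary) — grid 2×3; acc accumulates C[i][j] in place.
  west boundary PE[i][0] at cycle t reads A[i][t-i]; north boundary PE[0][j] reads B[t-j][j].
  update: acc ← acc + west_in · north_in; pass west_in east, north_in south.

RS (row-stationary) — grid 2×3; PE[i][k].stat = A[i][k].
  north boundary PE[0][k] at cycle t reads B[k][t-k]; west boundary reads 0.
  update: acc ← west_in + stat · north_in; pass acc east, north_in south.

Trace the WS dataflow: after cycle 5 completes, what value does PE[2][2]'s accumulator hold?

PE[2][2].acc = 100

WS 3×3: PE[2][2] cycle-by-cycle (with neighbour feeds):
  step 0 · PE1,2: acc=0; fwd→0 fwd↓0
  step 0 · PE2,1: acc=0; fwd→0 fwd↓0
  step 0 · PE2,2: acc=0; fwd→0 fwd↓0
  step 1 · PE1,2: acc=0; fwd→0 fwd↓0
  step 1 · PE2,1: acc=0; fwd→0 fwd↓0
  step 1 · PE2,2: acc=0; fwd→0 fwd↓0
  step 2 · PE1,2: acc=0; fwd→0 fwd↓0
  step 2 · PE2,1: acc=0; fwd→0 fwd↓0
  step 2 · PE2,2: acc=0; fwd→0 fwd↓0
  step 3 · PE1,2: acc=50; fwd→5 fwd↓50
  step 3 · PE2,1: acc=68; fwd→9 fwd↓68
  step 3 · PE2,2: acc=0; fwd→0 fwd↓0
  step 4 · PE1,2: acc=46; fwd→6 fwd↓46
  step 4 · PE2,1: acc=64; fwd→9 fwd↓64
  step 4 · PE2,2: acc=104; fwd→9 fwd↓104
  step 5 · PE1,2: acc=0; fwd→0 fwd↓0
  step 5 · PE2,1: acc=0; fwd→0 fwd↓0
  step 5 · PE2,2: acc=100; fwd→9 fwd↓100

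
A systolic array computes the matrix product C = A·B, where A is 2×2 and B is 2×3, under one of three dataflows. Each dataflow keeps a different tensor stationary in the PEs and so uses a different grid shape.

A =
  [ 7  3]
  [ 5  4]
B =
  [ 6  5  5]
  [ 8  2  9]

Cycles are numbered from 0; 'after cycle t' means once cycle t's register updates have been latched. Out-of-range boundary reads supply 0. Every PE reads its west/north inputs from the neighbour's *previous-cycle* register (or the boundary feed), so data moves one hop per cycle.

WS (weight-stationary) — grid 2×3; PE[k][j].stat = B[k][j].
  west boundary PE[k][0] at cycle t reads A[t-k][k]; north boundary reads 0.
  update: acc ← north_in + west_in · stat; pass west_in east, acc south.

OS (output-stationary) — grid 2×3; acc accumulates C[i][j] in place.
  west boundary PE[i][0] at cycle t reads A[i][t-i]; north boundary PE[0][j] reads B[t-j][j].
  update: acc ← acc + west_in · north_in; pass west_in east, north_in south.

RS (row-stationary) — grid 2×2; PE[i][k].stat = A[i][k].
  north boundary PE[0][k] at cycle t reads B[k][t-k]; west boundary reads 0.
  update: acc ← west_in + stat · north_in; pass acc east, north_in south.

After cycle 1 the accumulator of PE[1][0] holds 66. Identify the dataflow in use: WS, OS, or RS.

dataflow = WS

Under WS (2×3), PE[1][0]:
  @0  [1,0]  acc 0  |  →0  ↓0
  @1  [1,0]  acc 66  |  →3  ↓66
Under OS (2×3), PE[1][0]:
  @0  [1,0]  acc 0  |  →0  ↓0
  @1  [1,0]  acc 30  |  →5  ↓6
Under RS (2×2), PE[1][0]:
  @0  [1,0]  acc 0  |  →0  ↓0
  @1  [1,0]  acc 30  |  →30  ↓6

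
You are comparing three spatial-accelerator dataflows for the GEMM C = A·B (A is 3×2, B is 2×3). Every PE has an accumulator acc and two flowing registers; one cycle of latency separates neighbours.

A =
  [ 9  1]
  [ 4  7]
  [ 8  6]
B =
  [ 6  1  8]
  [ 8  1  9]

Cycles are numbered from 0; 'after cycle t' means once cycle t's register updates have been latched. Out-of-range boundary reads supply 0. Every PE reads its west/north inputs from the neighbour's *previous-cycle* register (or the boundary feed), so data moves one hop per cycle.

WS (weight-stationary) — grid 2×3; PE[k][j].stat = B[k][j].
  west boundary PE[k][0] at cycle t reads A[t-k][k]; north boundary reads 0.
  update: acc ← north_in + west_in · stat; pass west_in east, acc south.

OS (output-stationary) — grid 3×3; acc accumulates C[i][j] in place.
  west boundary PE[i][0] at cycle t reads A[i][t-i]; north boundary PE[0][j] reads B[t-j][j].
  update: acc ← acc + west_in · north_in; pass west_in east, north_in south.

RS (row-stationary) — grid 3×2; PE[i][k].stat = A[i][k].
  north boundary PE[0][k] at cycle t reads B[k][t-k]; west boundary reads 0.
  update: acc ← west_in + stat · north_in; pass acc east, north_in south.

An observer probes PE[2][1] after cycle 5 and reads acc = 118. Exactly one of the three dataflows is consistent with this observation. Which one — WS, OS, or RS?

dataflow = RS

WS (2×3): PE[2][1] does not exist.
OS [3×3] PE[2][1] across cycles:
  after 0 — PE[2][1] acc=0, pass-E 0, pass-S 0
  after 1 — PE[2][1] acc=0, pass-E 0, pass-S 0
  after 2 — PE[2][1] acc=0, pass-E 0, pass-S 0
  after 3 — PE[2][1] acc=8, pass-E 8, pass-S 1
  after 4 — PE[2][1] acc=14, pass-E 6, pass-S 1
  after 5 — PE[2][1] acc=14, pass-E 0, pass-S 0
RS [3×2] PE[2][1] across cycles:
  after 0 — PE[2][1] acc=0, pass-E 0, pass-S 0
  after 1 — PE[2][1] acc=0, pass-E 0, pass-S 0
  after 2 — PE[2][1] acc=0, pass-E 0, pass-S 0
  after 3 — PE[2][1] acc=96, pass-E 96, pass-S 8
  after 4 — PE[2][1] acc=14, pass-E 14, pass-S 1
  after 5 — PE[2][1] acc=118, pass-E 118, pass-S 9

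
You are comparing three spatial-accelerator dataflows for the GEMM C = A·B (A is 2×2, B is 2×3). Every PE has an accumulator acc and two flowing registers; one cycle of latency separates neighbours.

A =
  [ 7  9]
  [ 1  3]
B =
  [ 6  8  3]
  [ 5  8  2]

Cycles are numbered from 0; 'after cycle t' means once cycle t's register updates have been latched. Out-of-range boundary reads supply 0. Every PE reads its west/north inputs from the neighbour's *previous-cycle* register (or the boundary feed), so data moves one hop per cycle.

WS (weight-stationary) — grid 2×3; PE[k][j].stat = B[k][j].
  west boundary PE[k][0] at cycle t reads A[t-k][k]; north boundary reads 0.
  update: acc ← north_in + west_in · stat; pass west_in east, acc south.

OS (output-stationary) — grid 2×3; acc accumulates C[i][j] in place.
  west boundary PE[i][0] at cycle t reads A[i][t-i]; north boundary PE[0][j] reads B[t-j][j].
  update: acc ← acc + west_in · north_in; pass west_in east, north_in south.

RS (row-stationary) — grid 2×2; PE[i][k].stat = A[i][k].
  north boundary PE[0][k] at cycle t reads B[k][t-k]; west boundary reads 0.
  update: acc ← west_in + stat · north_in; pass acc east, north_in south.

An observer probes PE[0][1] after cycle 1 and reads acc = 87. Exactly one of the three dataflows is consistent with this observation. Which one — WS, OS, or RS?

dataflow = RS

Under WS (2×3), PE[0][1]:
  t=0 PE[0][1]: acc=0 h=0 v=0
  t=1 PE[0][1]: acc=56 h=7 v=56
Under OS (2×3), PE[0][1]:
  t=0 PE[0][1]: acc=0 h=0 v=0
  t=1 PE[0][1]: acc=56 h=7 v=8
Under RS (2×2), PE[0][1]:
  t=0 PE[0][1]: acc=0 h=0 v=0
  t=1 PE[0][1]: acc=87 h=87 v=5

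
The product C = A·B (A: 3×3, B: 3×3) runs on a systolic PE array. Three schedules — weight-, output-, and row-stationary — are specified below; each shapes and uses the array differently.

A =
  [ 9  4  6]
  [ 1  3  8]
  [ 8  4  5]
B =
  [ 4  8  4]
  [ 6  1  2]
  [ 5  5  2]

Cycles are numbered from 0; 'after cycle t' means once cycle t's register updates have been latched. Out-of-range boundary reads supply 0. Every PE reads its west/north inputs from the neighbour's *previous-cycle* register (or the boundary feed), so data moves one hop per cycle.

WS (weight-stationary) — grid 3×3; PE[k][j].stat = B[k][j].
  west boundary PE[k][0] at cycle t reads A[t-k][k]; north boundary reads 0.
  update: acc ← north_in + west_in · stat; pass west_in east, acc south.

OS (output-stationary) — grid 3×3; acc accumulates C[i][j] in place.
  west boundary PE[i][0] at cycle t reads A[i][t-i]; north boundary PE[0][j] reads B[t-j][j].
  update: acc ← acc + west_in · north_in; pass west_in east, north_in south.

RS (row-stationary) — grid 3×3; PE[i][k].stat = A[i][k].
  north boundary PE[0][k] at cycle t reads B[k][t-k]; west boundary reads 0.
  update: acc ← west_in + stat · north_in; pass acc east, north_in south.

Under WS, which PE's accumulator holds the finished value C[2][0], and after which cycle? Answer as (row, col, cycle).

Under WS, C[2][0] lands at PE[2][0]:
  0: (2,0).acc=0  regs=<0,0>
  1: (2,0).acc=0  regs=<0,0>
  2: (2,0).acc=90  regs=<6,90>
  3: (2,0).acc=62  regs=<8,62>
  4: (2,0).acc=81  regs=<5,81>

(row, col, cycle) = (2, 0, 4)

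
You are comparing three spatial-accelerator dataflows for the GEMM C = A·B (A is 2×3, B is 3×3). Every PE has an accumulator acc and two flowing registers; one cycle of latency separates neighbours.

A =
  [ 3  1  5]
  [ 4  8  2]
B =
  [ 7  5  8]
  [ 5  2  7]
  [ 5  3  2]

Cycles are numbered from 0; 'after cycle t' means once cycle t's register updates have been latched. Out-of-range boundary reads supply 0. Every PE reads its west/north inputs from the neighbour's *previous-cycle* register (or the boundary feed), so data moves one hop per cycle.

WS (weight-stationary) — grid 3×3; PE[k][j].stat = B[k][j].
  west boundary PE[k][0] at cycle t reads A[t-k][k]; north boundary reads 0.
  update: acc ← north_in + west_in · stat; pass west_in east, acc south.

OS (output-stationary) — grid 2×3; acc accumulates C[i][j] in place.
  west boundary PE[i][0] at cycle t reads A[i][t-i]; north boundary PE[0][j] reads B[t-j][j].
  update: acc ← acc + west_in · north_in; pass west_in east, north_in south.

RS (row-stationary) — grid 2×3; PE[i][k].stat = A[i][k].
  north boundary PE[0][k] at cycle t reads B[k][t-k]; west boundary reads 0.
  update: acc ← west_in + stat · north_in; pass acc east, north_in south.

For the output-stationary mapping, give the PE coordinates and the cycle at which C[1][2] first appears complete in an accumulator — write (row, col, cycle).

(row, col, cycle) = (1, 2, 5)

OS — PE[1][2] is where C[1][2] collects:
  t=0 PE[1][2]: acc=0 h=0 v=0
  t=1 PE[1][2]: acc=0 h=0 v=0
  t=2 PE[1][2]: acc=0 h=0 v=0
  t=3 PE[1][2]: acc=32 h=4 v=8
  t=4 PE[1][2]: acc=88 h=8 v=7
  t=5 PE[1][2]: acc=92 h=2 v=2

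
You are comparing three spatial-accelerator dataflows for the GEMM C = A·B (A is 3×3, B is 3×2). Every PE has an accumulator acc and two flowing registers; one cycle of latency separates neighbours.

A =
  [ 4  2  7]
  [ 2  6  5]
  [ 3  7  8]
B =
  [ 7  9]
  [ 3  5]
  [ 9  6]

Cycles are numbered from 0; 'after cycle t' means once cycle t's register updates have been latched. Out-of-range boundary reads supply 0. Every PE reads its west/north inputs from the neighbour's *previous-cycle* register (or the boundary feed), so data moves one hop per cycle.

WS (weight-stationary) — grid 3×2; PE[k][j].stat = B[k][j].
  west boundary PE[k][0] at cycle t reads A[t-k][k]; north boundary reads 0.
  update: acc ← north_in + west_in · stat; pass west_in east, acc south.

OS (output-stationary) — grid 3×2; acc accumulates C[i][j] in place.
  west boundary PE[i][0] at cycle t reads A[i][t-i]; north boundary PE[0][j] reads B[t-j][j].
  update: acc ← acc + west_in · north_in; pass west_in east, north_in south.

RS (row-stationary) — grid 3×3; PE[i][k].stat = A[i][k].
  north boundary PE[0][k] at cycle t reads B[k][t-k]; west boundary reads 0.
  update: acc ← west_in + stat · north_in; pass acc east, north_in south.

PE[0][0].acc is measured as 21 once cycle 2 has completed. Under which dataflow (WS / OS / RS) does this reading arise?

dataflow = WS

— WS: 3×2; PE[0][0] trace:
  after 0 — PE[0][0] acc=28, pass-E 4, pass-S 28
  after 1 — PE[0][0] acc=14, pass-E 2, pass-S 14
  after 2 — PE[0][0] acc=21, pass-E 3, pass-S 21
— OS: 3×2; PE[0][0] trace:
  after 0 — PE[0][0] acc=28, pass-E 4, pass-S 7
  after 1 — PE[0][0] acc=34, pass-E 2, pass-S 3
  after 2 — PE[0][0] acc=97, pass-E 7, pass-S 9
— RS: 3×3; PE[0][0] trace:
  after 0 — PE[0][0] acc=28, pass-E 28, pass-S 7
  after 1 — PE[0][0] acc=36, pass-E 36, pass-S 9
  after 2 — PE[0][0] acc=0, pass-E 0, pass-S 0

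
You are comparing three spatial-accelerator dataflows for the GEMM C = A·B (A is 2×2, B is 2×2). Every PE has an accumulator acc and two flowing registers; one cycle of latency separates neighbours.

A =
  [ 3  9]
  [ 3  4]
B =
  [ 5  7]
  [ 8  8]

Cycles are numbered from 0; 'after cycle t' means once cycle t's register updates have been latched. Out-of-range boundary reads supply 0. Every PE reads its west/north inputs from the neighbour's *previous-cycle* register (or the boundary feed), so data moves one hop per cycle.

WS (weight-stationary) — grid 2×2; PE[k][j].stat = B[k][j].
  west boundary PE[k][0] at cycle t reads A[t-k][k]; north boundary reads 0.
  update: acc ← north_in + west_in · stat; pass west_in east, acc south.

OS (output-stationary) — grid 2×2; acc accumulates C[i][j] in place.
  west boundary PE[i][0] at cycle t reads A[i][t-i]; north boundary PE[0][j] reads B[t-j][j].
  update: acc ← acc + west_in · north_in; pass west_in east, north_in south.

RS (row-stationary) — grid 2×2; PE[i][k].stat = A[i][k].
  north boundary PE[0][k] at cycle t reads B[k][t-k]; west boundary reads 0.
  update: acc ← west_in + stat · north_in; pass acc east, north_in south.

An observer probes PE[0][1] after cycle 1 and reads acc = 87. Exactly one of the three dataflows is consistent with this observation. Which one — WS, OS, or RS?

WS (2×2 grid), PE[0][1]:
  @0  [0,1]  acc 0  |  →0  ↓0
  @1  [0,1]  acc 21  |  →3  ↓21
OS (2×2 grid), PE[0][1]:
  @0  [0,1]  acc 0  |  →0  ↓0
  @1  [0,1]  acc 21  |  →3  ↓7
RS (2×2 grid), PE[0][1]:
  @0  [0,1]  acc 0  |  →0  ↓0
  @1  [0,1]  acc 87  |  →87  ↓8

dataflow = RS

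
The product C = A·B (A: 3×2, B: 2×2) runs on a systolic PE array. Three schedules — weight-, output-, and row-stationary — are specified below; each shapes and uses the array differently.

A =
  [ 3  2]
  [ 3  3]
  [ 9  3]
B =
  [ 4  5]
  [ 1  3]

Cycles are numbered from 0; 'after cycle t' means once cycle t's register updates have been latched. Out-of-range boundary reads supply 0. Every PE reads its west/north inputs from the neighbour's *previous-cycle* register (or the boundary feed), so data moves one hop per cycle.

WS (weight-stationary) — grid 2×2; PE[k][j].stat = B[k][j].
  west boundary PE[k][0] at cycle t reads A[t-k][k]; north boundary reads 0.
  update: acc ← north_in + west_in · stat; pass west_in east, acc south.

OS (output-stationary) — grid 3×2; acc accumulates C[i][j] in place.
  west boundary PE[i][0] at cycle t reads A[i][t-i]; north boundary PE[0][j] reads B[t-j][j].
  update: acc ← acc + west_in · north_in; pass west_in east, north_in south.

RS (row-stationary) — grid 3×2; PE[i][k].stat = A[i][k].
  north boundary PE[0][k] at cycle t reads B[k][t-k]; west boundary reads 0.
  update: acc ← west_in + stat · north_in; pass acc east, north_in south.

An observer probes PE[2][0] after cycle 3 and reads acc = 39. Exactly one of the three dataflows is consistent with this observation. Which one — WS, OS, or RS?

dataflow = OS

WS: PE[2][0] is outside its 2×2 grid.
OS [3×2] PE[2][0] across cycles:
  cycle 0: PE[2][0] → acc 0, east 0, south 0
  cycle 1: PE[2][0] → acc 0, east 0, south 0
  cycle 2: PE[2][0] → acc 36, east 9, south 4
  cycle 3: PE[2][0] → acc 39, east 3, south 1
RS [3×2] PE[2][0] across cycles:
  cycle 0: PE[2][0] → acc 0, east 0, south 0
  cycle 1: PE[2][0] → acc 0, east 0, south 0
  cycle 2: PE[2][0] → acc 36, east 36, south 4
  cycle 3: PE[2][0] → acc 45, east 45, south 5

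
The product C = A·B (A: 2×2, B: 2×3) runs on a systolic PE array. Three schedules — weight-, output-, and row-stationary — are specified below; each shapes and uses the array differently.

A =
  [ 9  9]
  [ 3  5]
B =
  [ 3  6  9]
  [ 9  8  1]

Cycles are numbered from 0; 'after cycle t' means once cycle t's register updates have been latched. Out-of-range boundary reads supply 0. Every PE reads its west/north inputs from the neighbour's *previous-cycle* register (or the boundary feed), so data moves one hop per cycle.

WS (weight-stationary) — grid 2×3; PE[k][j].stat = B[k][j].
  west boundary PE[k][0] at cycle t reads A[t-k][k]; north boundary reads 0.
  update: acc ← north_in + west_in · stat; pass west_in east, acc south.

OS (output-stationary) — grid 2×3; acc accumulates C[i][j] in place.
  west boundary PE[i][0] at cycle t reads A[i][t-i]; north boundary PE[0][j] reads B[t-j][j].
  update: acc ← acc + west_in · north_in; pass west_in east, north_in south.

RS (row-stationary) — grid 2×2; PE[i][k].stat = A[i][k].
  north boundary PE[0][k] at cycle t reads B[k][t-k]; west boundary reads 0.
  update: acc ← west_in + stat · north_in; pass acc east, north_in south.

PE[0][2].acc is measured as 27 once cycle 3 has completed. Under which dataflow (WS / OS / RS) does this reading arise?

Under WS (2×3), PE[0][2]:
  after 0 — PE[0][2] acc=0, pass-E 0, pass-S 0
  after 1 — PE[0][2] acc=0, pass-E 0, pass-S 0
  after 2 — PE[0][2] acc=81, pass-E 9, pass-S 81
  after 3 — PE[0][2] acc=27, pass-E 3, pass-S 27
Under OS (2×3), PE[0][2]:
  after 0 — PE[0][2] acc=0, pass-E 0, pass-S 0
  after 1 — PE[0][2] acc=0, pass-E 0, pass-S 0
  after 2 — PE[0][2] acc=81, pass-E 9, pass-S 9
  after 3 — PE[0][2] acc=90, pass-E 9, pass-S 1
— RS: 2×2 array has no PE[0][2].

dataflow = WS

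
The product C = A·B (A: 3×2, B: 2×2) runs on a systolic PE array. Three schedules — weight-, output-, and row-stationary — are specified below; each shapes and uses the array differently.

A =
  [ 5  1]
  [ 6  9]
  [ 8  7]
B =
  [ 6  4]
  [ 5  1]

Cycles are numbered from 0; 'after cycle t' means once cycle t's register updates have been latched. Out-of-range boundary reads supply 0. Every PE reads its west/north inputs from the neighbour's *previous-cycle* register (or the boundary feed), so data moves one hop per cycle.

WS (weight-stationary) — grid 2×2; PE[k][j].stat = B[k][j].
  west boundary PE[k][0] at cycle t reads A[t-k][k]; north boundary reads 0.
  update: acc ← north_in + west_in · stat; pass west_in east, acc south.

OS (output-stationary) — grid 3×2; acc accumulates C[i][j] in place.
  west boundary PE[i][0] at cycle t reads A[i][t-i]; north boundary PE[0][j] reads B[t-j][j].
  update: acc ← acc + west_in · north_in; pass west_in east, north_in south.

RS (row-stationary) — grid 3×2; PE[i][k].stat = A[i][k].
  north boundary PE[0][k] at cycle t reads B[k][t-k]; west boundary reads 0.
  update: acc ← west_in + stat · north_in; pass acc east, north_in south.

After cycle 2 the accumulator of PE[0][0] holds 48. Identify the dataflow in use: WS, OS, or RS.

dataflow = WS

WS [2×2] PE[0][0] across cycles:
  t=0 PE[0][0]: acc=30 h=5 v=30
  t=1 PE[0][0]: acc=36 h=6 v=36
  t=2 PE[0][0]: acc=48 h=8 v=48
OS [3×2] PE[0][0] across cycles:
  t=0 PE[0][0]: acc=30 h=5 v=6
  t=1 PE[0][0]: acc=35 h=1 v=5
  t=2 PE[0][0]: acc=35 h=0 v=0
RS [3×2] PE[0][0] across cycles:
  t=0 PE[0][0]: acc=30 h=30 v=6
  t=1 PE[0][0]: acc=20 h=20 v=4
  t=2 PE[0][0]: acc=0 h=0 v=0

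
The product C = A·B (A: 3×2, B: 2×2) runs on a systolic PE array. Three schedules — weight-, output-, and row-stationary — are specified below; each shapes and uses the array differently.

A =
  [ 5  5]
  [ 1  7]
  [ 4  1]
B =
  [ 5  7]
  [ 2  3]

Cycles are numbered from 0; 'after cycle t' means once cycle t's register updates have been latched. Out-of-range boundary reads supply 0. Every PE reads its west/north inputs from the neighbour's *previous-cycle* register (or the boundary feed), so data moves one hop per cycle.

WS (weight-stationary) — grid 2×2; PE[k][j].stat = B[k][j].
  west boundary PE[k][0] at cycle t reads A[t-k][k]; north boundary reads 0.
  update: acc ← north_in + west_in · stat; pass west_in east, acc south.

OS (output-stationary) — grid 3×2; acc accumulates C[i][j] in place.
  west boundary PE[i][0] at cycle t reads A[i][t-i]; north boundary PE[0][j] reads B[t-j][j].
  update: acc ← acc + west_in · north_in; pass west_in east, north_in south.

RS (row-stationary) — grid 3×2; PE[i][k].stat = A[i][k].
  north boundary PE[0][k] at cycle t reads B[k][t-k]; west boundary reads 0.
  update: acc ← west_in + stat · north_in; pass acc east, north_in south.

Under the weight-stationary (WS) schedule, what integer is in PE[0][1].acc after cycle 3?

PE[0][1].acc = 28

WS on a 2×2 grid — tracing PE[0][1] and its feeders:
  0: (0,0).acc=25  regs=<5,25>
  0: (0,1).acc=0  regs=<0,0>
  1: (0,0).acc=5  regs=<1,5>
  1: (0,1).acc=35  regs=<5,35>
  2: (0,0).acc=20  regs=<4,20>
  2: (0,1).acc=7  regs=<1,7>
  3: (0,0).acc=0  regs=<0,0>
  3: (0,1).acc=28  regs=<4,28>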